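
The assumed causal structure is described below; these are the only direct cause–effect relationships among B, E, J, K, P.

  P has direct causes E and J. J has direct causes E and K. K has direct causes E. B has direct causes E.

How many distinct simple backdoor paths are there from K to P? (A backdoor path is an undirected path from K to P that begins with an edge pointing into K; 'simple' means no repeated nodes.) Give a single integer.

2

A backdoor path from K to P is any simple undirected path whose first edge points into K (i.e. leaves K via a parent).
Parents of K: {E}.
Enumerating:
  P1: K <- E -> J -> P
  P2: K <- E -> P
That exhausts the simple backdoor paths. Count: 2.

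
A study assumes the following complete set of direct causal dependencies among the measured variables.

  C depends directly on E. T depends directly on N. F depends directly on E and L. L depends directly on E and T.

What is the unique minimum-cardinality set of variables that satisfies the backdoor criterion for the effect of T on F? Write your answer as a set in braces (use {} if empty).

{}

Variables eligible for adjustment (non-descendants of T, excluding T and F): {C, E, N}.
Backdoor paths from T to F:
  (none)
With no backdoor paths the empty set already satisfies the criterion, and it is trivially minimal.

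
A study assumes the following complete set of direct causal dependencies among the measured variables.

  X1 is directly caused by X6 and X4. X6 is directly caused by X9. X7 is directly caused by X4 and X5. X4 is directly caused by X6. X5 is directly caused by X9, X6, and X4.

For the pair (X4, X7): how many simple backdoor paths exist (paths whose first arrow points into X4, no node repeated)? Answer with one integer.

2

A backdoor path from X4 to X7 is any simple undirected path whose first edge points into X4 (i.e. leaves X4 via a parent).
Parents of X4: {X6}.
Enumerating:
  P1: X4 <- X6 <- X9 -> X5 -> X7
  P2: X4 <- X6 -> X5 -> X7
That exhausts the simple backdoor paths. Count: 2.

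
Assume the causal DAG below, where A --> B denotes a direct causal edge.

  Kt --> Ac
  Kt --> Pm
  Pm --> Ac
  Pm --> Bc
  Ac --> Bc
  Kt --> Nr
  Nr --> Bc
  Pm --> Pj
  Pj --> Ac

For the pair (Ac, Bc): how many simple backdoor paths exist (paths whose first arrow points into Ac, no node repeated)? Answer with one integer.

6

A backdoor path from Ac to Bc is any simple undirected path whose first edge points into Ac (i.e. leaves Ac via a parent).
Parents of Ac: {Kt, Pj, Pm}.
Enumerating:
  P1: Ac <- Kt -> Pm -> Bc
  P2: Ac <- Kt -> Nr -> Bc
  P3: Ac <- Pm <- Kt -> Nr -> Bc
  P4: Ac <- Pm -> Bc
  P5: Ac <- Pj <- Pm <- Kt -> Nr -> Bc
  P6: Ac <- Pj <- Pm -> Bc
That exhausts the simple backdoor paths. Count: 6.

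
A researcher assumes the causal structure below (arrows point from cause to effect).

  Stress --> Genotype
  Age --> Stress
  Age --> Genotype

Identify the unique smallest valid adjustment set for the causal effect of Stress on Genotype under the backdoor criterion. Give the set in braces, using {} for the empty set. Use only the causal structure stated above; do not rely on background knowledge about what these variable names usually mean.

{Age}

Variables eligible for adjustment (non-descendants of Stress, excluding Stress and Genotype): {Age}.
Backdoor paths from Stress to Genotype:
  P1: Stress <- Age -> Genotype
The empty set is not sufficient: P1 (Stress <- Age -> Genotype) has no collider blocking it and no conditioned non-collider, so it is open.
Try {Age}:
  P1: blocked at fork node Age ∈ conditioning set.
{Age} contains no descendant of Stress and blocks every backdoor path.
{Age} is the unique smallest valid adjustment set.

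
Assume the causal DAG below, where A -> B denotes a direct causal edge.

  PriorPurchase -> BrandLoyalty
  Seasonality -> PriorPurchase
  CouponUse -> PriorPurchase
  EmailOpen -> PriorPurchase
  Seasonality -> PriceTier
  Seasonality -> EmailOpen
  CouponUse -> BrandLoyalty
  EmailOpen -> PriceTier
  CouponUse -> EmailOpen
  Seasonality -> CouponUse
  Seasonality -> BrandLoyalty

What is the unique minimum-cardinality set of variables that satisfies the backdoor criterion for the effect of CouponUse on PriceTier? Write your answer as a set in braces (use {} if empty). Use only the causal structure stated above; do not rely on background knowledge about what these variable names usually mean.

{Seasonality}

Variables eligible for adjustment (non-descendants of CouponUse, excluding CouponUse and PriceTier): {Seasonality}.
Backdoor paths from CouponUse to PriceTier:
  P1: CouponUse <- Seasonality -> EmailOpen -> PriceTier
  P2: CouponUse <- Seasonality -> PriceTier
  P3: CouponUse <- Seasonality -> PriorPurchase <- EmailOpen -> PriceTier
  P4: CouponUse <- Seasonality -> BrandLoyalty <- PriorPurchase <- EmailOpen -> PriceTier
The empty set is not sufficient: P1 (CouponUse <- Seasonality -> EmailOpen -> PriceTier) has no collider blocking it and no conditioned non-collider, so it is open.
Try {Seasonality}:
  P1: blocked at fork node Seasonality ∈ conditioning set.
  P2: blocked at fork node Seasonality ∈ conditioning set.
  P3: blocked at fork node Seasonality ∈ conditioning set.
  P4: blocked at fork node Seasonality ∈ conditioning set.
{Seasonality} contains no descendant of CouponUse and blocks every backdoor path.
{Seasonality} is the unique smallest valid adjustment set.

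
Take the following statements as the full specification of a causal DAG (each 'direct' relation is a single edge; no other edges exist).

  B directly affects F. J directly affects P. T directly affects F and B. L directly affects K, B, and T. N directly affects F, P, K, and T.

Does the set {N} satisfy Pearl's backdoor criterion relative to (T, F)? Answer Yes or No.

Backdoor paths from T to F (paths whose first edge points into T):
  P1: T <- N -> F
  P2: T <- N -> K <- L -> B -> F
  P3: T <- L -> B -> F
  P4: T <- L -> K <- N -> F
Condition 1 (no descendant of T in the set): holds — descendants of T are {B, F}; none are in {N}.
Condition 2 (every backdoor path blocked by {N}):
  P1: blocked at fork node N ∈ conditioning set.
  P2: blocked at fork node N ∈ conditioning set.
  P3: open — no interior node is in the conditioning set.
  P4: blocked at collider K (neither it nor any descendant is in the conditioning set).
{N} does not satisfy the backdoor criterion.

No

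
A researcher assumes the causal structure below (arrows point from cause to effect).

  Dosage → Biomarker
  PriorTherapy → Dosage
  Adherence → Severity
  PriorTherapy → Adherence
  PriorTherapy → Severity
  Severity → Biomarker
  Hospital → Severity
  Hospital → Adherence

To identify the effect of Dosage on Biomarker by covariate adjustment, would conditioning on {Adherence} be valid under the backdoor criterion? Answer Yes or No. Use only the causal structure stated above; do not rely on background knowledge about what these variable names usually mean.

No

Backdoor paths from Dosage to Biomarker (paths whose first edge points into Dosage):
  P1: Dosage <- PriorTherapy -> Adherence <- Hospital -> Severity -> Biomarker
  P2: Dosage <- PriorTherapy -> Adherence -> Severity -> Biomarker
  P3: Dosage <- PriorTherapy -> Severity -> Biomarker
Condition 1 (no descendant of Dosage in the set): holds — descendants of Dosage are {Biomarker}; none are in {Adherence}.
Condition 2 (every backdoor path blocked by {Adherence}):
  P1: open — collider(s) Adherence are conditioned on (or have a conditioned descendant) and no non-collider on the path is in the set.
  P2: blocked at chain node Adherence ∈ conditioning set.
  P3: open — no interior node is in the conditioning set.
{Adherence} does not satisfy the backdoor criterion.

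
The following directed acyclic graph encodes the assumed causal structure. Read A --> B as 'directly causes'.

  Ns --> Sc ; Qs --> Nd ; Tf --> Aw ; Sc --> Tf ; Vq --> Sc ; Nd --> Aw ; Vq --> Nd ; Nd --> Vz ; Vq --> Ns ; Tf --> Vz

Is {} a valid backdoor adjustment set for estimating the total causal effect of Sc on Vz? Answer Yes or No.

Backdoor paths from Sc to Vz (paths whose first edge points into Sc):
  P1: Sc <- Vq -> Nd -> Aw <- Tf -> Vz
  P2: Sc <- Vq -> Nd -> Vz
  P3: Sc <- Ns <- Vq -> Nd -> Aw <- Tf -> Vz
  P4: Sc <- Ns <- Vq -> Nd -> Vz
Condition 1 (no descendant of Sc in the set): holds — descendants of Sc are {Aw, Tf, Vz}; none are in {}.
Condition 2 (every backdoor path blocked by {}):
  P1: blocked at collider Aw (neither it nor any descendant is in the conditioning set).
  P2: open — no interior node is in the conditioning set.
  P3: blocked at collider Aw (neither it nor any descendant is in the conditioning set).
  P4: open — no interior node is in the conditioning set.
{} does not satisfy the backdoor criterion.

No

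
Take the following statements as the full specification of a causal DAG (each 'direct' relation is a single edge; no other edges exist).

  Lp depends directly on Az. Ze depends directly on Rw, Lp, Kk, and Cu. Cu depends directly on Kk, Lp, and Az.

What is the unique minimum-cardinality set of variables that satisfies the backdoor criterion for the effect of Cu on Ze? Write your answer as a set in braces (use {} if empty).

Variables eligible for adjustment (non-descendants of Cu, excluding Cu and Ze): {Az, Kk, Lp, Rw}.
Backdoor paths from Cu to Ze:
  P1: Cu <- Az -> Lp -> Ze
  P2: Cu <- Kk -> Ze
  P3: Cu <- Lp -> Ze
The empty set is not sufficient: P1 (Cu <- Az -> Lp -> Ze) has no collider blocking it and no conditioned non-collider, so it is open.
Try {Kk, Lp}:
  P1: blocked at chain node Lp ∈ conditioning set.
  P2: blocked at fork node Kk ∈ conditioning set.
  P3: blocked at fork node Lp ∈ conditioning set.
{Kk, Lp} contains no descendant of Cu and blocks every backdoor path.
Every element of {Kk, Lp} is needed (dropping Kk leaves P2 open; dropping Lp leaves P1 open), so no proper subset is valid.
Among all size-2 subsets of the eligible variables, only {Kk, Lp} blocks every backdoor path, so it is the unique smallest valid adjustment set.

{Kk, Lp}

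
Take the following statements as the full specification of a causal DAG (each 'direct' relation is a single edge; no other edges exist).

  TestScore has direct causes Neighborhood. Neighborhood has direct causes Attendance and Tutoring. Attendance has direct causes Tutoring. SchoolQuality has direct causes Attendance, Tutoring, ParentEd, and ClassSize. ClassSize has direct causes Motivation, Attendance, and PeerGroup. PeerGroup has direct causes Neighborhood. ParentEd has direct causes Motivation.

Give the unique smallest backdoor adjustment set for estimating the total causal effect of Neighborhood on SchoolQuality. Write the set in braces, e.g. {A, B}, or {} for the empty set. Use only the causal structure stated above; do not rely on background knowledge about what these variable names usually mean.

{Attendance, Tutoring}

Variables eligible for adjustment (non-descendants of Neighborhood, excluding Neighborhood and SchoolQuality): {Attendance, Motivation, ParentEd, Tutoring}.
Backdoor paths from Neighborhood to SchoolQuality:
  P1: Neighborhood <- Tutoring -> Attendance -> ClassSize <- Motivation -> ParentEd -> SchoolQuality
  P2: Neighborhood <- Tutoring -> Attendance -> ClassSize -> SchoolQuality
  P3: Neighborhood <- Tutoring -> Attendance -> SchoolQuality
  P4: Neighborhood <- Tutoring -> SchoolQuality
  P5: Neighborhood <- Attendance <- Tutoring -> SchoolQuality
  P6: Neighborhood <- Attendance -> ClassSize <- Motivation -> ParentEd -> SchoolQuality
  P7: Neighborhood <- Attendance -> ClassSize -> SchoolQuality
  P8: Neighborhood <- Attendance -> SchoolQuality
The empty set is not sufficient: P2 (Neighborhood <- Tutoring -> Attendance -> ClassSize -> SchoolQuality) has no collider blocking it and no conditioned non-collider, so it is open.
Try {Attendance, Tutoring}:
  P1: blocked at fork node Tutoring ∈ conditioning set.
  P2: blocked at fork node Tutoring ∈ conditioning set.
  P3: blocked at fork node Tutoring ∈ conditioning set.
  P4: blocked at fork node Tutoring ∈ conditioning set.
  P5: blocked at chain node Attendance ∈ conditioning set.
  P6: blocked at fork node Attendance ∈ conditioning set.
  P7: blocked at fork node Attendance ∈ conditioning set.
  P8: blocked at fork node Attendance ∈ conditioning set.
{Attendance, Tutoring} contains no descendant of Neighborhood and blocks every backdoor path.
Every element of {Attendance, Tutoring} is needed (dropping Attendance leaves P7 open; dropping Tutoring leaves P4 open), so no proper subset is valid.
Among all size-2 subsets of the eligible variables, only {Attendance, Tutoring} blocks every backdoor path, so it is the unique smallest valid adjustment set.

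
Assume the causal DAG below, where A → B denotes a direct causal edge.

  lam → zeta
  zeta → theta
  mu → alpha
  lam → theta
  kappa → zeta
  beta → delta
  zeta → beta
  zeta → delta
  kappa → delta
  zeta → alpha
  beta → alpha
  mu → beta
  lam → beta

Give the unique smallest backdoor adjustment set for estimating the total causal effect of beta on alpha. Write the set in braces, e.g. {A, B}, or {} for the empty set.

{mu, zeta}

Variables eligible for adjustment (non-descendants of beta, excluding beta and alpha): {kappa, lam, mu, theta, zeta}.
Backdoor paths from beta to alpha:
  P1: beta <- mu -> alpha
  P2: beta <- lam -> zeta -> alpha
  P3: beta <- lam -> theta <- zeta -> alpha
  P4: beta <- zeta -> alpha
The empty set is not sufficient: P1 (beta <- mu -> alpha) has no collider blocking it and no conditioned non-collider, so it is open.
Try {mu, zeta}:
  P1: blocked at fork node mu ∈ conditioning set.
  P2: blocked at chain node zeta ∈ conditioning set.
  P3: blocked at collider theta (neither it nor any descendant is in the conditioning set).
  P4: blocked at fork node zeta ∈ conditioning set.
{mu, zeta} contains no descendant of beta and blocks every backdoor path.
Every element of {mu, zeta} is needed (dropping mu leaves P1 open; dropping zeta leaves P2 open), so no proper subset is valid.
Among all size-2 subsets of the eligible variables, only {mu, zeta} blocks every backdoor path, so it is the unique smallest valid adjustment set.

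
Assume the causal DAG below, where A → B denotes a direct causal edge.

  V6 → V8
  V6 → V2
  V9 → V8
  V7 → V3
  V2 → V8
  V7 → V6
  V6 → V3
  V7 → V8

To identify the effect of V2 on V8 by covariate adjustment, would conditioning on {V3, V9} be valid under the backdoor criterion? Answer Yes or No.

No

Backdoor paths from V2 to V8 (paths whose first edge points into V2):
  P1: V2 <- V6 <- V7 -> V8
  P2: V2 <- V6 -> V3 <- V7 -> V8
  P3: V2 <- V6 -> V8
Condition 1 (no descendant of V2 in the set): holds — descendants of V2 are {V8}; none are in {V3, V9}.
Condition 2 (every backdoor path blocked by {V3, V9}):
  P1: open — no interior node is in the conditioning set.
  P2: open — collider(s) V3 are conditioned on (or have a conditioned descendant) and no non-collider on the path is in the set.
  P3: open — no interior node is in the conditioning set.
{V3, V9} does not satisfy the backdoor criterion.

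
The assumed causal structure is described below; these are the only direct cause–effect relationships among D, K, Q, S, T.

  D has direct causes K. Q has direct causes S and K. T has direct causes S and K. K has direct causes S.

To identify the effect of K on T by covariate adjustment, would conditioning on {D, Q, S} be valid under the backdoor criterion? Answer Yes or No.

No

Backdoor paths from K to T (paths whose first edge points into K):
  P1: K <- S -> T
Condition 1 (no descendant of K in the set): FAILS — D and Q are descendants of K.
Condition 2 (every backdoor path blocked by {D, Q, S}):
  P1: blocked at fork node S ∈ conditioning set.
{D, Q, S} does not satisfy the backdoor criterion.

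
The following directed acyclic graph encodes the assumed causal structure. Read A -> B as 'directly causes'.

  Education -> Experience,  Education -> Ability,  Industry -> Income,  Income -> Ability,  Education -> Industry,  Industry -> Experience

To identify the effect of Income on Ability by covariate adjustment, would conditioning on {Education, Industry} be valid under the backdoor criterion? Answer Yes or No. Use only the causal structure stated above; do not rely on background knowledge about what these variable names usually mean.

Backdoor paths from Income to Ability (paths whose first edge points into Income):
  P1: Income <- Industry <- Education -> Ability
  P2: Income <- Industry -> Experience <- Education -> Ability
Condition 1 (no descendant of Income in the set): holds — descendants of Income are {Ability}; none are in {Education, Industry}.
Condition 2 (every backdoor path blocked by {Education, Industry}):
  P1: blocked at chain node Industry ∈ conditioning set.
  P2: blocked at fork node Industry ∈ conditioning set.
{Education, Industry} satisfies the backdoor criterion.

Yes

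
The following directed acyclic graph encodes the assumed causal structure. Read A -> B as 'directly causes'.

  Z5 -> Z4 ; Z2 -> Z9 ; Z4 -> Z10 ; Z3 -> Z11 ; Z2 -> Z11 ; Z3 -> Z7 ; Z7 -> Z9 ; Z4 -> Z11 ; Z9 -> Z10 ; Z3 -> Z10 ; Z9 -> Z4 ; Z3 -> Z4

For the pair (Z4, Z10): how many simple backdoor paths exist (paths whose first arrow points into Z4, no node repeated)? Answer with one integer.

6

A backdoor path from Z4 to Z10 is any simple undirected path whose first edge points into Z4 (i.e. leaves Z4 via a parent).
Parents of Z4: {Z3, Z5, Z9}.
Enumerating:
  P1: Z4 <- Z3 -> Z7 -> Z9 -> Z10
  P2: Z4 <- Z3 -> Z11 <- Z2 -> Z9 -> Z10
  P3: Z4 <- Z3 -> Z10
  P4: Z4 <- Z9 <- Z7 <- Z3 -> Z10
  P5: Z4 <- Z9 <- Z2 -> Z11 <- Z3 -> Z10
  P6: Z4 <- Z9 -> Z10
That exhausts the simple backdoor paths. Count: 6.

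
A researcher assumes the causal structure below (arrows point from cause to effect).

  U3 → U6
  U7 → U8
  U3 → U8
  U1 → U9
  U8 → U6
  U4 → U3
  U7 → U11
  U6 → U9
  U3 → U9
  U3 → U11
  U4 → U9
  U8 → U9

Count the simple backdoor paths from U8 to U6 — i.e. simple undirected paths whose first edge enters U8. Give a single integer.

A backdoor path from U8 to U6 is any simple undirected path whose first edge points into U8 (i.e. leaves U8 via a parent).
Parents of U8: {U3, U7}.
Enumerating:
  P1: U8 <- U7 -> U11 <- U3 <- U4 -> U9 <- U6
  P2: U8 <- U7 -> U11 <- U3 -> U6
  P3: U8 <- U7 -> U11 <- U3 -> U9 <- U6
  P4: U8 <- U3 <- U4 -> U9 <- U6
  P5: U8 <- U3 -> U6
  P6: U8 <- U3 -> U9 <- U6
That exhausts the simple backdoor paths. Count: 6.

6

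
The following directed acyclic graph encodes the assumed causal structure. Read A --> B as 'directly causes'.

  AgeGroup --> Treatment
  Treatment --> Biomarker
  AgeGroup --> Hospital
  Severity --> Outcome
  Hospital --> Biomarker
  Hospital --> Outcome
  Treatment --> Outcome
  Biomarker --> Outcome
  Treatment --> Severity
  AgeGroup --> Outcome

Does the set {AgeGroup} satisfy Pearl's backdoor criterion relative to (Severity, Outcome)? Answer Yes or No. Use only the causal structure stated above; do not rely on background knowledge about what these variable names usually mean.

Backdoor paths from Severity to Outcome (paths whose first edge points into Severity):
  P1: Severity <- Treatment <- AgeGroup -> Hospital -> Biomarker -> Outcome
  P2: Severity <- Treatment <- AgeGroup -> Hospital -> Outcome
  P3: Severity <- Treatment <- AgeGroup -> Outcome
  P4: Severity <- Treatment -> Biomarker <- Hospital <- AgeGroup -> Outcome
  P5: Severity <- Treatment -> Biomarker <- Hospital -> Outcome
  P6: Severity <- Treatment -> Biomarker -> Outcome
  P7: Severity <- Treatment -> Outcome
Condition 1 (no descendant of Severity in the set): holds — descendants of Severity are {Outcome}; none are in {AgeGroup}.
Condition 2 (every backdoor path blocked by {AgeGroup}):
  P1: blocked at fork node AgeGroup ∈ conditioning set.
  P2: blocked at fork node AgeGroup ∈ conditioning set.
  P3: blocked at fork node AgeGroup ∈ conditioning set.
  P4: blocked at collider Biomarker (neither it nor any descendant is in the conditioning set).
  P5: blocked at collider Biomarker (neither it nor any descendant is in the conditioning set).
  P6: open — no interior node is in the conditioning set.
  P7: open — no interior node is in the conditioning set.
{AgeGroup} does not satisfy the backdoor criterion.

No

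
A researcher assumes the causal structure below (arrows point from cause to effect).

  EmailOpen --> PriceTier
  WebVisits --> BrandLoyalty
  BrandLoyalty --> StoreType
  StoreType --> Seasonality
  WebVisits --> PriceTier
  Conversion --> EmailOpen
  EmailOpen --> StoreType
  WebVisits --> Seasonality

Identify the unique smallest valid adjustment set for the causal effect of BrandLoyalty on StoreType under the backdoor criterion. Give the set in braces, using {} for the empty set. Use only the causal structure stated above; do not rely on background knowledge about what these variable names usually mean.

{}

Variables eligible for adjustment (non-descendants of BrandLoyalty, excluding BrandLoyalty and StoreType): {Conversion, EmailOpen, PriceTier, WebVisits}.
Backdoor paths from BrandLoyalty to StoreType:
  P1: BrandLoyalty <- WebVisits -> Seasonality <- StoreType
  P2: BrandLoyalty <- WebVisits -> PriceTier <- EmailOpen -> StoreType
Each backdoor path contains an unconditioned collider, so every path is already blocked with the empty conditioning set:
  P1: blocked at collider Seasonality (neither it nor any descendant is in the conditioning set).
  P2: blocked at collider PriceTier (neither it nor any descendant is in the conditioning set).
The empty set is therefore the unique smallest valid set.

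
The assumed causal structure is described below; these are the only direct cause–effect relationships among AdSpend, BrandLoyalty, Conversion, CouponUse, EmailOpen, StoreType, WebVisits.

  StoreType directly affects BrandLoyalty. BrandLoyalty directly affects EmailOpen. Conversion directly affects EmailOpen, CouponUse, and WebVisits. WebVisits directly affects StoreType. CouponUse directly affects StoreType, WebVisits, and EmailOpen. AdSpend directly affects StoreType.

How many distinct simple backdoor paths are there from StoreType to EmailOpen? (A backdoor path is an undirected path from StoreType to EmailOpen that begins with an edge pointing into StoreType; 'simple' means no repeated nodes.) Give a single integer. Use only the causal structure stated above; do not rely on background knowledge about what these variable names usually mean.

7

A backdoor path from StoreType to EmailOpen is any simple undirected path whose first edge points into StoreType (i.e. leaves StoreType via a parent).
Parents of StoreType: {AdSpend, CouponUse, WebVisits}.
Enumerating:
  P1: StoreType <- CouponUse <- Conversion -> EmailOpen
  P2: StoreType <- CouponUse -> WebVisits <- Conversion -> EmailOpen
  P3: StoreType <- CouponUse -> EmailOpen
  P4: StoreType <- WebVisits <- Conversion -> CouponUse -> EmailOpen
  P5: StoreType <- WebVisits <- Conversion -> EmailOpen
  P6: StoreType <- WebVisits <- CouponUse <- Conversion -> EmailOpen
  P7: StoreType <- WebVisits <- CouponUse -> EmailOpen
That exhausts the simple backdoor paths. Count: 7.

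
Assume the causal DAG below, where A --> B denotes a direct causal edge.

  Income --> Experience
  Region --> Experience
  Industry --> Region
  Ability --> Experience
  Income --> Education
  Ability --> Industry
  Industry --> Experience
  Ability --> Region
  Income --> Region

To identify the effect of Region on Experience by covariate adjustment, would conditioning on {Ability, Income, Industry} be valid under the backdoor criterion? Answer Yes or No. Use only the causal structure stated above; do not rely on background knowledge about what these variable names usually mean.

Yes

Backdoor paths from Region to Experience (paths whose first edge points into Region):
  P1: Region <- Income -> Experience
  P2: Region <- Ability -> Industry -> Experience
  P3: Region <- Ability -> Experience
  P4: Region <- Industry <- Ability -> Experience
  P5: Region <- Industry -> Experience
Condition 1 (no descendant of Region in the set): holds — descendants of Region are {Experience}; none are in {Ability, Income, Industry}.
Condition 2 (every backdoor path blocked by {Ability, Income, Industry}):
  P1: blocked at fork node Income ∈ conditioning set.
  P2: blocked at fork node Ability ∈ conditioning set.
  P3: blocked at fork node Ability ∈ conditioning set.
  P4: blocked at chain node Industry ∈ conditioning set.
  P5: blocked at fork node Industry ∈ conditioning set.
{Ability, Income, Industry} satisfies the backdoor criterion.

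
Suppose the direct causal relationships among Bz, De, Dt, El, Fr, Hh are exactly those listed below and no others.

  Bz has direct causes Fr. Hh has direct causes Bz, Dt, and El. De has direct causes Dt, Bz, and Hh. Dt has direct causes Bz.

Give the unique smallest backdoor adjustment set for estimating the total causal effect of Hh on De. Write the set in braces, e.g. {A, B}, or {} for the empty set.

{Bz, Dt}

Variables eligible for adjustment (non-descendants of Hh, excluding Hh and De): {Bz, Dt, El, Fr}.
Backdoor paths from Hh to De:
  P1: Hh <- Bz -> Dt -> De
  P2: Hh <- Bz -> De
  P3: Hh <- Dt <- Bz -> De
  P4: Hh <- Dt -> De
The empty set is not sufficient: P1 (Hh <- Bz -> Dt -> De) has no collider blocking it and no conditioned non-collider, so it is open.
Try {Bz, Dt}:
  P1: blocked at fork node Bz ∈ conditioning set.
  P2: blocked at fork node Bz ∈ conditioning set.
  P3: blocked at chain node Dt ∈ conditioning set.
  P4: blocked at fork node Dt ∈ conditioning set.
{Bz, Dt} contains no descendant of Hh and blocks every backdoor path.
Every element of {Bz, Dt} is needed (dropping Bz leaves P2 open; dropping Dt leaves P4 open), so no proper subset is valid.
Among all size-2 subsets of the eligible variables, only {Bz, Dt} blocks every backdoor path, so it is the unique smallest valid adjustment set.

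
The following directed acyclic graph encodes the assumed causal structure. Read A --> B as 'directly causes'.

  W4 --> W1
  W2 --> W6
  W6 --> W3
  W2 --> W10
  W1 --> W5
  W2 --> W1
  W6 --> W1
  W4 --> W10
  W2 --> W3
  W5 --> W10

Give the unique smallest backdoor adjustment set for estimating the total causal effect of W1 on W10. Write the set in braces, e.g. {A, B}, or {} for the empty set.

Variables eligible for adjustment (non-descendants of W1, excluding W1 and W10): {W2, W3, W4, W6}.
Backdoor paths from W1 to W10:
  P1: W1 <- W2 -> W10
  P2: W1 <- W6 <- W2 -> W10
  P3: W1 <- W6 -> W3 <- W2 -> W10
  P4: W1 <- W4 -> W10
The empty set is not sufficient: P1 (W1 <- W2 -> W10) has no collider blocking it and no conditioned non-collider, so it is open.
Try {W2, W4}:
  P1: blocked at fork node W2 ∈ conditioning set.
  P2: blocked at fork node W2 ∈ conditioning set.
  P3: blocked at collider W3 (neither it nor any descendant is in the conditioning set).
  P4: blocked at fork node W4 ∈ conditioning set.
{W2, W4} contains no descendant of W1 and blocks every backdoor path.
Every element of {W2, W4} is needed (dropping W2 leaves P1 open; dropping W4 leaves P4 open), so no proper subset is valid.
Among all size-2 subsets of the eligible variables, only {W2, W4} blocks every backdoor path, so it is the unique smallest valid adjustment set.

{W2, W4}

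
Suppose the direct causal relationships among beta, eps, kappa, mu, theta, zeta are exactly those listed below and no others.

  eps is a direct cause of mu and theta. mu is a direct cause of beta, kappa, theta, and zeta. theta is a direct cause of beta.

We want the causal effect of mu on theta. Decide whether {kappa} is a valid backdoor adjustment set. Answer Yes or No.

No

Backdoor paths from mu to theta (paths whose first edge points into mu):
  P1: mu <- eps -> theta
Condition 1 (no descendant of mu in the set): FAILS — kappa is a descendant of mu.
Condition 2 (every backdoor path blocked by {kappa}):
  P1: open — no interior node is in the conditioning set.
{kappa} does not satisfy the backdoor criterion.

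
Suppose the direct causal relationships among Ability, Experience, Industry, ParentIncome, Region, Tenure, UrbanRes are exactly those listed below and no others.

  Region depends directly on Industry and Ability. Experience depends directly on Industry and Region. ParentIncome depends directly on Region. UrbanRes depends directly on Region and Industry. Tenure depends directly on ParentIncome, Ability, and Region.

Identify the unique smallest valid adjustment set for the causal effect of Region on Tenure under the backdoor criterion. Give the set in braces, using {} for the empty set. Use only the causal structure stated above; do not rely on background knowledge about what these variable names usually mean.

{Ability}

Variables eligible for adjustment (non-descendants of Region, excluding Region and Tenure): {Ability, Industry}.
Backdoor paths from Region to Tenure:
  P1: Region <- Ability -> Tenure
The empty set is not sufficient: P1 (Region <- Ability -> Tenure) has no collider blocking it and no conditioned non-collider, so it is open.
Try {Ability}:
  P1: blocked at fork node Ability ∈ conditioning set.
{Ability} contains no descendant of Region and blocks every backdoor path.
No other singleton works — e.g. {Industry} leaves P1 open — so {Ability} is the unique smallest valid adjustment set.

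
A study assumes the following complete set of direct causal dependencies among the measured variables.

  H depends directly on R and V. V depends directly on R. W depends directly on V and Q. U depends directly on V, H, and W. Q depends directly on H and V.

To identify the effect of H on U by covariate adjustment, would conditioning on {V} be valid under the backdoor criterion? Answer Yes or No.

Yes

Backdoor paths from H to U (paths whose first edge points into H):
  P1: H <- R -> V -> Q -> W -> U
  P2: H <- R -> V -> W -> U
  P3: H <- R -> V -> U
  P4: H <- V -> Q -> W -> U
  P5: H <- V -> W -> U
  P6: H <- V -> U
Condition 1 (no descendant of H in the set): holds — descendants of H are {Q, U, W}; none are in {V}.
Condition 2 (every backdoor path blocked by {V}):
  P1: blocked at chain node V ∈ conditioning set.
  P2: blocked at chain node V ∈ conditioning set.
  P3: blocked at chain node V ∈ conditioning set.
  P4: blocked at fork node V ∈ conditioning set.
  P5: blocked at fork node V ∈ conditioning set.
  P6: blocked at fork node V ∈ conditioning set.
{V} satisfies the backdoor criterion.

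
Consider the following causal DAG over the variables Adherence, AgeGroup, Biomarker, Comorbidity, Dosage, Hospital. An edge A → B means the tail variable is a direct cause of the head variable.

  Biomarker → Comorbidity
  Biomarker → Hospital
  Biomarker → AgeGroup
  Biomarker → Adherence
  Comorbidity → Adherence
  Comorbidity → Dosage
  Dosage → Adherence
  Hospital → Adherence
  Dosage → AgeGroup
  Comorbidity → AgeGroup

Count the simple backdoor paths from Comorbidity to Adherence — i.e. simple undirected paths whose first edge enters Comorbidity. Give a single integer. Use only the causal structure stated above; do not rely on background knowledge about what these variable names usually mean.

3

A backdoor path from Comorbidity to Adherence is any simple undirected path whose first edge points into Comorbidity (i.e. leaves Comorbidity via a parent).
Parents of Comorbidity: {Biomarker}.
Enumerating:
  P1: Comorbidity <- Biomarker -> AgeGroup <- Dosage -> Adherence
  P2: Comorbidity <- Biomarker -> Hospital -> Adherence
  P3: Comorbidity <- Biomarker -> Adherence
That exhausts the simple backdoor paths. Count: 3.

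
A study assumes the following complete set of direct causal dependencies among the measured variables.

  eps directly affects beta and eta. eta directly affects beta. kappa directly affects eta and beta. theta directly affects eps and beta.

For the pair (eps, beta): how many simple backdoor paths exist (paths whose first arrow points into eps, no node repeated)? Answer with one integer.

A backdoor path from eps to beta is any simple undirected path whose first edge points into eps (i.e. leaves eps via a parent).
Parents of eps: {theta}.
Enumerating:
  P1: eps <- theta -> beta
That exhausts the simple backdoor paths. Count: 1.

1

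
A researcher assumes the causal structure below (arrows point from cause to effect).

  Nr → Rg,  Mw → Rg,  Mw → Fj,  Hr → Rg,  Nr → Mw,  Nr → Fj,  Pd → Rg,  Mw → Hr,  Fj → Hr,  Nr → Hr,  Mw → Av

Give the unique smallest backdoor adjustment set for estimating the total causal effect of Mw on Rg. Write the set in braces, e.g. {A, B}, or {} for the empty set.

{Nr}

Variables eligible for adjustment (non-descendants of Mw, excluding Mw and Rg): {Nr, Pd}.
Backdoor paths from Mw to Rg:
  P1: Mw <- Nr -> Fj -> Hr -> Rg
  P2: Mw <- Nr -> Hr -> Rg
  P3: Mw <- Nr -> Rg
The empty set is not sufficient: P1 (Mw <- Nr -> Fj -> Hr -> Rg) has no collider blocking it and no conditioned non-collider, so it is open.
Try {Nr}:
  P1: blocked at fork node Nr ∈ conditioning set.
  P2: blocked at fork node Nr ∈ conditioning set.
  P3: blocked at fork node Nr ∈ conditioning set.
{Nr} contains no descendant of Mw and blocks every backdoor path.
No other singleton works — e.g. {Pd} leaves P1 open — so {Nr} is the unique smallest valid adjustment set.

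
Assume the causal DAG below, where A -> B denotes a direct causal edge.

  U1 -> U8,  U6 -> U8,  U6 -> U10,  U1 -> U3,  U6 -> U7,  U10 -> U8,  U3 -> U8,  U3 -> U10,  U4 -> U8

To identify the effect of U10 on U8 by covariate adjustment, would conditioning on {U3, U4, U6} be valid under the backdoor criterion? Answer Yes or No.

Yes

Backdoor paths from U10 to U8 (paths whose first edge points into U10):
  P1: U10 <- U6 -> U8
  P2: U10 <- U3 <- U1 -> U8
  P3: U10 <- U3 -> U8
Condition 1 (no descendant of U10 in the set): holds — descendants of U10 are {U8}; none are in {U3, U4, U6}.
Condition 2 (every backdoor path blocked by {U3, U4, U6}):
  P1: blocked at fork node U6 ∈ conditioning set.
  P2: blocked at chain node U3 ∈ conditioning set.
  P3: blocked at fork node U3 ∈ conditioning set.
{U3, U4, U6} satisfies the backdoor criterion.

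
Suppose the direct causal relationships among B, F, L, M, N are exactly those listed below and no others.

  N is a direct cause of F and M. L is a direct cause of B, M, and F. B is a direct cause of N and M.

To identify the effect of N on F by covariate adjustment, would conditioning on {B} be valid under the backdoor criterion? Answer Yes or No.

Backdoor paths from N to F (paths whose first edge points into N):
  P1: N <- B <- L -> F
  P2: N <- B -> M <- L -> F
Condition 1 (no descendant of N in the set): holds — descendants of N are {F, M}; none are in {B}.
Condition 2 (every backdoor path blocked by {B}):
  P1: blocked at chain node B ∈ conditioning set.
  P2: blocked at fork node B ∈ conditioning set.
{B} satisfies the backdoor criterion.

Yes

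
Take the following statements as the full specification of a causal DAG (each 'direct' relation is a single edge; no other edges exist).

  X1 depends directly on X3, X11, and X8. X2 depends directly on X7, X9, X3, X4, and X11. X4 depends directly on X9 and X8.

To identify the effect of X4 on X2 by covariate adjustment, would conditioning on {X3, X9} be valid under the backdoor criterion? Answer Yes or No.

Yes

Backdoor paths from X4 to X2 (paths whose first edge points into X4):
  P1: X4 <- X9 -> X2
  P2: X4 <- X8 -> X1 <- X11 -> X2
  P3: X4 <- X8 -> X1 <- X3 -> X2
Condition 1 (no descendant of X4 in the set): holds — descendants of X4 are {X2}; none are in {X3, X9}.
Condition 2 (every backdoor path blocked by {X3, X9}):
  P1: blocked at fork node X9 ∈ conditioning set.
  P2: blocked at collider X1 (neither it nor any descendant is in the conditioning set).
  P3: blocked at collider X1 (neither it nor any descendant is in the conditioning set).
{X3, X9} satisfies the backdoor criterion.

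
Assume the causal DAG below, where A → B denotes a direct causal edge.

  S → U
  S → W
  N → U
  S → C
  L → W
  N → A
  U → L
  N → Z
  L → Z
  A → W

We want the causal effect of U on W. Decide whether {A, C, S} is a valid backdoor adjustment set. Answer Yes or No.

Backdoor paths from U to W (paths whose first edge points into U):
  P1: U <- N -> A -> W
  P2: U <- N -> Z <- L -> W
  P3: U <- S -> W
Condition 1 (no descendant of U in the set): holds — descendants of U are {L, W, Z}; none are in {A, C, S}.
Condition 2 (every backdoor path blocked by {A, C, S}):
  P1: blocked at chain node A ∈ conditioning set.
  P2: blocked at collider Z (neither it nor any descendant is in the conditioning set).
  P3: blocked at fork node S ∈ conditioning set.
{A, C, S} satisfies the backdoor criterion.

Yes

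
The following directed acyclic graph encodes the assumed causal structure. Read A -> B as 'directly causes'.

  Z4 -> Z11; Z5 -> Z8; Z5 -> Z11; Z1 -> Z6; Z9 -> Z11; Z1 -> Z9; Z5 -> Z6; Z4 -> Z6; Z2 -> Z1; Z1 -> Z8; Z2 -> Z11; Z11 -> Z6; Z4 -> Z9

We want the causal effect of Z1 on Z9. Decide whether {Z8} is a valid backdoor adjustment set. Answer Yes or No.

No

Backdoor paths from Z1 to Z9 (paths whose first edge points into Z1):
  P1: Z1 <- Z2 -> Z11 <- Z4 -> Z9
  P2: Z1 <- Z2 -> Z11 <- Z5 -> Z6 <- Z4 -> Z9
  P3: Z1 <- Z2 -> Z11 <- Z9
  P4: Z1 <- Z2 -> Z11 -> Z6 <- Z4 -> Z9
Condition 1 (no descendant of Z1 in the set): FAILS — Z8 is a descendant of Z1.
Condition 2 (every backdoor path blocked by {Z8}):
  P1: blocked at collider Z11 (neither it nor any descendant is in the conditioning set).
  P2: blocked at collider Z11 (neither it nor any descendant is in the conditioning set).
  P3: blocked at collider Z11 (neither it nor any descendant is in the conditioning set).
  P4: blocked at collider Z6 (neither it nor any descendant is in the conditioning set).
{Z8} does not satisfy the backdoor criterion.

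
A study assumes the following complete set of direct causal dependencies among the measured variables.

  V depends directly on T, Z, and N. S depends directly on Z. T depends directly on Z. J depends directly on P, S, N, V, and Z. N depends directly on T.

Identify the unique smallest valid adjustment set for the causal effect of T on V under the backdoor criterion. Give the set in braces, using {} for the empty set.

Variables eligible for adjustment (non-descendants of T, excluding T and V): {P, S, Z}.
Backdoor paths from T to V:
  P1: T <- Z -> S -> J <- N -> V
  P2: T <- Z -> S -> J <- V
  P3: T <- Z -> V
  P4: T <- Z -> J <- N -> V
  P5: T <- Z -> J <- V
The empty set is not sufficient: P3 (T <- Z -> V) has no collider blocking it and no conditioned non-collider, so it is open.
Try {Z}:
  P1: blocked at fork node Z ∈ conditioning set.
  P2: blocked at fork node Z ∈ conditioning set.
  P3: blocked at fork node Z ∈ conditioning set.
  P4: blocked at fork node Z ∈ conditioning set.
  P5: blocked at fork node Z ∈ conditioning set.
{Z} contains no descendant of T and blocks every backdoor path.
No other singleton works — e.g. {P} leaves P3 open — so {Z} is the unique smallest valid adjustment set.

{Z}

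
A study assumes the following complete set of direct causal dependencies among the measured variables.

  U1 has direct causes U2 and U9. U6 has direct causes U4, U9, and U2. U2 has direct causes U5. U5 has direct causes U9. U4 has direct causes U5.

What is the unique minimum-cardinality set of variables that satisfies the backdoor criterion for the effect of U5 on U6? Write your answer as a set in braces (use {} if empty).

{U9}

Variables eligible for adjustment (non-descendants of U5, excluding U5 and U6): {U9}.
Backdoor paths from U5 to U6:
  P1: U5 <- U9 -> U6
  P2: U5 <- U9 -> U1 <- U2 -> U6
The empty set is not sufficient: P1 (U5 <- U9 -> U6) has no collider blocking it and no conditioned non-collider, so it is open.
Try {U9}:
  P1: blocked at fork node U9 ∈ conditioning set.
  P2: blocked at fork node U9 ∈ conditioning set.
{U9} contains no descendant of U5 and blocks every backdoor path.
{U9} is the unique smallest valid adjustment set.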